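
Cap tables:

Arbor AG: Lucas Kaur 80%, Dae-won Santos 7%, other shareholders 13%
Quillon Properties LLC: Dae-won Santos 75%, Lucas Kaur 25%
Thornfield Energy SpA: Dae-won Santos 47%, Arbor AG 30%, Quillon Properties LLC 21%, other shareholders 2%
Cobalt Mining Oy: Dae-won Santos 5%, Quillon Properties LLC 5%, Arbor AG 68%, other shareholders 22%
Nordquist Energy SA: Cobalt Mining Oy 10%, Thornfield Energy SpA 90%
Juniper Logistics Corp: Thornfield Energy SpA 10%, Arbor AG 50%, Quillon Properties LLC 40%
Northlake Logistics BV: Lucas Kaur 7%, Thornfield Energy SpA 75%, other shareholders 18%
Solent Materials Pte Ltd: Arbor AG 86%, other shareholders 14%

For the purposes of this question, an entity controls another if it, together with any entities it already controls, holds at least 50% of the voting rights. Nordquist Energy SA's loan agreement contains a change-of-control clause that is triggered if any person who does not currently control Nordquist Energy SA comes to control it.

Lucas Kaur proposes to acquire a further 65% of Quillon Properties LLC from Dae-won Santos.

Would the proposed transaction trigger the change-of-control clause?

The purchase adds only to Lucas's holdings (Dae-won's stake shrinks), so Lucas is the only person who could newly come to control Nordquist.
Lucas holds 80% of Arbor, so Lucas controls Arbor.
Arbor holds 68% of Cobalt, so Lucas controls Cobalt.
Arbor holds 50% of Juniper, so Lucas controls Juniper.
Arbor holds 86% of Solent, so Lucas controls Solent.
In Nordquist, Lucas's side holds only 10%, not ≥ 50%.
So before the transaction, Lucas does not control Nordquist.
After the purchase, Lucas's direct stake in Quillon rises to 25% + 65% = 90%, and Dae-won's stake falls to 10%.
Lucas holds 90% of Quillon, so Lucas controls Quillon.
Quillon and Arbor together hold 5% + 68% = 73% of Cobalt, so Lucas controls Cobalt.
Arbor and Quillon together hold 30% + 21% = 51% of Thornfield, so Lucas controls Thornfield.
Cobalt and Thornfield together hold 10% + 90% = 100% of Nordquist, so Lucas controls Nordquist.
Lucas did not control Nordquist before and does after, so the clause is triggered.

Yes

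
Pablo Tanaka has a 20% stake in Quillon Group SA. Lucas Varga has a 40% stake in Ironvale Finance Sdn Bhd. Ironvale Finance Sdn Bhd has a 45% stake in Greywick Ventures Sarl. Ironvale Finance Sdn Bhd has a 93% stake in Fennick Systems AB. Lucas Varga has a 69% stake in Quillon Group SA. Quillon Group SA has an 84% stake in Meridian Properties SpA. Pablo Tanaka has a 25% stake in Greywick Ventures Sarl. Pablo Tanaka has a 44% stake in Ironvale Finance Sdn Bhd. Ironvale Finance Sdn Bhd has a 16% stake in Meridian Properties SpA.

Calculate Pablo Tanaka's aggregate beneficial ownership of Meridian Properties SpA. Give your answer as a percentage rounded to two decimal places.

23.84%

Pablo reaches Meridian along 2 paths.
Via Quillon: 20% × 84% = 16.8%.
Via Ironvale: 44% × 16% = 7.04%.
Total: 16.8% + 7.04% = 23.84%.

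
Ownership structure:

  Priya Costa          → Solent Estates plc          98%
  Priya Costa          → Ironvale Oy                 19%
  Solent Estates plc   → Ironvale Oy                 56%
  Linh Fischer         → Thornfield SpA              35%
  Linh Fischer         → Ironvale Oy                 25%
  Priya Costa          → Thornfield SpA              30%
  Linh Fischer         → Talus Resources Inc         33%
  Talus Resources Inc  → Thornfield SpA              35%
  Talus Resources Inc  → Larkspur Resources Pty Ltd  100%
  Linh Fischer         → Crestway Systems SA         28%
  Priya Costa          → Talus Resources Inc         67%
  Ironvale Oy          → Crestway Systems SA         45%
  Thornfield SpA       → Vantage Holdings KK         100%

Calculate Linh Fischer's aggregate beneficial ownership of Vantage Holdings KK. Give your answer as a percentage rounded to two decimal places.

46.55%

Linh reaches Vantage along 2 paths.
Via Thornfield: 35% × 100% = 35%.
Via Talus → Thornfield: 33% × 35% × 100% = 11.55%.
Total: 35% + 11.55% = 46.55%.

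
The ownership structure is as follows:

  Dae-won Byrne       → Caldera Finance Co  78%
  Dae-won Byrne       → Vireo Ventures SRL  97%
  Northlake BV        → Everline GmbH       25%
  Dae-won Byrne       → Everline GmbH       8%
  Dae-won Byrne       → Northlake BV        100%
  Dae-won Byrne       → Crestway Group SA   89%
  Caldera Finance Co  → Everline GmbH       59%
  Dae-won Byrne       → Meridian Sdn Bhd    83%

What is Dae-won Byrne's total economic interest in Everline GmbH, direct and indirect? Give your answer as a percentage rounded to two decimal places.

79.02%

Dae-won reaches Everline along 3 paths.
Via Caldera: 78% × 59% = 46.02%.
Direct stake: 8% = 8%.
Via Northlake: 100% × 25% = 25%.
Total: 46.02% + 8% + 25% = 79.02%.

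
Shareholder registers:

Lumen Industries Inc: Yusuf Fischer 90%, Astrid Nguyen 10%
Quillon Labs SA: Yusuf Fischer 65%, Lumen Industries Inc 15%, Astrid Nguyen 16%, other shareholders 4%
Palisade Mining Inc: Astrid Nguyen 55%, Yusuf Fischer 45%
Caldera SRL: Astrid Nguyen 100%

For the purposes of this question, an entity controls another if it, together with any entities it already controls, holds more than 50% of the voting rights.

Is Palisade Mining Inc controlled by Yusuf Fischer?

No

Yusuf holds 90% of Lumen, so Yusuf controls Lumen.
Yusuf and Lumen together hold 65% + 15% = 80% of Quillon, so Yusuf controls Quillon.
In Palisade, Yusuf's side holds only 45%, not > 50%.
So Yusuf does not control Palisade.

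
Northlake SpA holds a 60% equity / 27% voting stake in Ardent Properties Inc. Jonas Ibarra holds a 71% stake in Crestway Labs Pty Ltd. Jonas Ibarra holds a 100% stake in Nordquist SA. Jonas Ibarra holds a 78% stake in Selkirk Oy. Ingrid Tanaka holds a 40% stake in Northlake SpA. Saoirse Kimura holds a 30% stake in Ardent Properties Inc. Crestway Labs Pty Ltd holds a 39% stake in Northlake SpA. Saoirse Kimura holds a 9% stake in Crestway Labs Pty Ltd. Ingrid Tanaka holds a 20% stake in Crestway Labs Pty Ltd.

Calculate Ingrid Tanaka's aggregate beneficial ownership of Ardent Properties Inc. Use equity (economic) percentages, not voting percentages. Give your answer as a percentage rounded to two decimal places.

Ingrid reaches Ardent along 2 paths.
Via Northlake: 40% × 60% = 24%.
Via Crestway → Northlake: 20% × 39% × 60% = 4.68%.
Total: 24% + 4.68% = 28.68%.

28.68%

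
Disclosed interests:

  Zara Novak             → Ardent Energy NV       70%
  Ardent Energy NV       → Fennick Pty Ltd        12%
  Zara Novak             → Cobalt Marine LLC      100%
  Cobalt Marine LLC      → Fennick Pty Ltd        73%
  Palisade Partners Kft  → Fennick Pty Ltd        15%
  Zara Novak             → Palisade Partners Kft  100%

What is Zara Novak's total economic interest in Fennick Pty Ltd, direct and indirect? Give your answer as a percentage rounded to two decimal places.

96.40%

Zara reaches Fennick along 3 paths.
Via Cobalt: 100% × 73% = 73%.
Via Palisade: 100% × 15% = 15%.
Via Ardent: 70% × 12% = 8.4%.
Total: 73% + 15% + 8.4% = 96.4%.
Rounded: 96.40%.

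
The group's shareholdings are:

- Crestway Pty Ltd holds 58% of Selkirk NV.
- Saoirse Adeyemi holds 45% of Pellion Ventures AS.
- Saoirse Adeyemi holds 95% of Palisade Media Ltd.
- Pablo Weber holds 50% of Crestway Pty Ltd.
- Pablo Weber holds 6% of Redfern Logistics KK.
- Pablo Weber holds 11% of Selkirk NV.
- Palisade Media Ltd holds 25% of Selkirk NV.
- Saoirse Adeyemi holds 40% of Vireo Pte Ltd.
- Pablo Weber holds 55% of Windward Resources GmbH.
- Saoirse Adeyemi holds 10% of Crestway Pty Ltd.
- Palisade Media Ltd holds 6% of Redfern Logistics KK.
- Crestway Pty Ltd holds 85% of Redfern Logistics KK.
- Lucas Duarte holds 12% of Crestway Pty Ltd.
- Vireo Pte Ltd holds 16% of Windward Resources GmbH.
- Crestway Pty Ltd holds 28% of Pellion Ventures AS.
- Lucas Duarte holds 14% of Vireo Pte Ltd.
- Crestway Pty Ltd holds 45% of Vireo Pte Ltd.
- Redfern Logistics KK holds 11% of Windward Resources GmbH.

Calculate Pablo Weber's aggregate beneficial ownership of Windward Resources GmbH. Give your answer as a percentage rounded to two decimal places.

Pablo reaches Windward along 4 paths.
Direct stake: 55% = 55%.
Via Crestway → Redfern: 50% × 85% × 11% = 4.675%.
Via Redfern: 6% × 11% = 0.66%.
Via Crestway → Vireo: 50% × 45% × 16% = 3.6%.
Total: 55% + 4.675% + 0.66% + 3.6% = 63.935%.
Rounded: 63.94%.

63.94%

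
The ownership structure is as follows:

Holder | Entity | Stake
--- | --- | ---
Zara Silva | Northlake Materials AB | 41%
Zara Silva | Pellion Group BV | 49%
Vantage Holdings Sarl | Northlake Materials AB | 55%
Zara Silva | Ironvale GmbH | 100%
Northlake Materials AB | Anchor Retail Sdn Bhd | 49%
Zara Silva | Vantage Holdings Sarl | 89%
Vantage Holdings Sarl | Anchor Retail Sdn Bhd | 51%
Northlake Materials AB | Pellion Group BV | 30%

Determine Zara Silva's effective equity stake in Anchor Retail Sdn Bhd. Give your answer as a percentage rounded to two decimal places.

89.47%

Zara reaches Anchor along 3 paths.
Via Northlake: 41% × 49% = 20.09%.
Via Vantage → Northlake: 89% × 55% × 49% = 23.9855%.
Via Vantage: 89% × 51% = 45.39%.
Total: 20.09% + 23.9855% + 45.39% = 89.4655%.
Rounded: 89.47%.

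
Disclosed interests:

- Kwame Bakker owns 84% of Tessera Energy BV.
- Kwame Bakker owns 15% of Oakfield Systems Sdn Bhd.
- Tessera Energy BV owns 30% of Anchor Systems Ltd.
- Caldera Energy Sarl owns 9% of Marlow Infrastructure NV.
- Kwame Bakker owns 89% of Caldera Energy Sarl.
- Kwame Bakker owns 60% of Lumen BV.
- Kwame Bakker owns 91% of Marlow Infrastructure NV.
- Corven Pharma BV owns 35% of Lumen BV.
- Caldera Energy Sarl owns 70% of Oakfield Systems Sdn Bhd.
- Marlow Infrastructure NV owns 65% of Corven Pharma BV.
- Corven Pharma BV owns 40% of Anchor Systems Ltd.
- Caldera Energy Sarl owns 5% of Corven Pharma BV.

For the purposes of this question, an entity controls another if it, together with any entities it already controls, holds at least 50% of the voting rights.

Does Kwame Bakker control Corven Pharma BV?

Kwame holds 89% of Caldera, so Kwame controls Caldera.
Kwame and Caldera together hold 91% + 9% = 100% of Marlow, so Kwame controls Marlow.
Caldera and Marlow together hold 5% + 65% = 70% of Corven, so Kwame controls Corven.

Yes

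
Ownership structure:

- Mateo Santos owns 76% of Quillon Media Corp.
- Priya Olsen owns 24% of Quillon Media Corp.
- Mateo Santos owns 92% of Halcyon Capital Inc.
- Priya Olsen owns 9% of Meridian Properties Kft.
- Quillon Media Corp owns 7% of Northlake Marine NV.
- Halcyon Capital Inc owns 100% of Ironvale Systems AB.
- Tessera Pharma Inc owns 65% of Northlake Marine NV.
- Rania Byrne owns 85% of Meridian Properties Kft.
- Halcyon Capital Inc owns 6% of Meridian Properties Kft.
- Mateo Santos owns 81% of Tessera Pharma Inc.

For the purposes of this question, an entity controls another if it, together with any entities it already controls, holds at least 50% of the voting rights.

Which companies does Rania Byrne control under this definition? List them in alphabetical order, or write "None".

Meridian Properties Kft

Rania holds 85% of Meridian, so Rania controls Meridian.
No other company's threshold is met.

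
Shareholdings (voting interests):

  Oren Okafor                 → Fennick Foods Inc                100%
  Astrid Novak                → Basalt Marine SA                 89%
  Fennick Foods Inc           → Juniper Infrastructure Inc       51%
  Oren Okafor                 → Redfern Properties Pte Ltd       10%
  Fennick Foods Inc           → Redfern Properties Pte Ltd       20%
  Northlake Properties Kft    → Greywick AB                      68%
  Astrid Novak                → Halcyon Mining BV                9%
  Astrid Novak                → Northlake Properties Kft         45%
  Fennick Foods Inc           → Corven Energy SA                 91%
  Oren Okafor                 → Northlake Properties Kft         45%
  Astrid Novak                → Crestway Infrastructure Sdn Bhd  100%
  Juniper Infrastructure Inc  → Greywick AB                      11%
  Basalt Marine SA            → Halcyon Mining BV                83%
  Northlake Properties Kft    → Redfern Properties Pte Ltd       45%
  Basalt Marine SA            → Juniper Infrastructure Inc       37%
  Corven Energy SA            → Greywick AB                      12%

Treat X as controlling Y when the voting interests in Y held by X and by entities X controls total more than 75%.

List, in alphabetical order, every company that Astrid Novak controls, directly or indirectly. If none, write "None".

Basalt Marine SA, Crestway Infrastructure Sdn Bhd, Halcyon Mining BV

Astrid holds 89% of Basalt, so Astrid controls Basalt.
Astrid and Basalt together hold 9% + 83% = 92% of Halcyon, so Astrid controls Halcyon.
Astrid holds 100% of Crestway, so Astrid controls Crestway.
No other company's threshold is met.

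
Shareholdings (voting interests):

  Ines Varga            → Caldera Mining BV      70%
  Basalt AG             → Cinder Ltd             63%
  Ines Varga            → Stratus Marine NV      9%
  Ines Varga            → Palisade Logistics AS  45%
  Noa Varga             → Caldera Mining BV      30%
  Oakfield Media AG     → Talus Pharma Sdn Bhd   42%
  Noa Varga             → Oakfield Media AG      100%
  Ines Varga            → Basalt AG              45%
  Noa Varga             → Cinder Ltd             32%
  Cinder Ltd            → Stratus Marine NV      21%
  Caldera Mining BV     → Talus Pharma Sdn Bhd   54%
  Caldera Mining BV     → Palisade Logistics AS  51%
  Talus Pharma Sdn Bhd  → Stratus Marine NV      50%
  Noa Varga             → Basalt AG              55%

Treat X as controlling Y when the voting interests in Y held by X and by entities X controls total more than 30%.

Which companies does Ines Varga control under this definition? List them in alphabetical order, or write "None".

Ines holds 70% of Caldera, so Ines controls Caldera.
Ines holds 45% of Basalt, so Ines controls Basalt.
Basalt holds 63% of Cinder, so Ines controls Cinder.
Caldera holds 54% of Talus, so Ines controls Talus.
Ines and Caldera together hold 45% + 51% = 96% of Palisade, so Ines controls Palisade.
Ines and Talus and Cinder together hold 9% + 50% + 21% = 80% of Stratus, so Ines controls Stratus.
No other company's threshold is met.

Basalt AG, Caldera Mining BV, Cinder Ltd, Palisade Logistics AS, Stratus Marine NV, Talus Pharma Sdn Bhd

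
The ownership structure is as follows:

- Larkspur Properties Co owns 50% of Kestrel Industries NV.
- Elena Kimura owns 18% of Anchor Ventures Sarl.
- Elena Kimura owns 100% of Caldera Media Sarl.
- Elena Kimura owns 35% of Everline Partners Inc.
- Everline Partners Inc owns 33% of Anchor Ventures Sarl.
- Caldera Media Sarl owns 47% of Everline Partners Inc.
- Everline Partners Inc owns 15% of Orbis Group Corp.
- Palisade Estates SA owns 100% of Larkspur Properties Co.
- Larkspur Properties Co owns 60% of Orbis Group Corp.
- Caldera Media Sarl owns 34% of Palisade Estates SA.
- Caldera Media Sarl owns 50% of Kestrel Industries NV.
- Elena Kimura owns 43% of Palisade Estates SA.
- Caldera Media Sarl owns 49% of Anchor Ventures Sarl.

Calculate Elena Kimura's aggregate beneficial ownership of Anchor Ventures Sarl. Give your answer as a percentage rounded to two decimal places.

Elena reaches Anchor along 4 paths.
Via Caldera → Everline: 100% × 47% × 33% = 15.51%.
Via Everline: 35% × 33% = 11.55%.
Via Caldera: 100% × 49% = 49%.
Direct stake: 18% = 18%.
Total: 15.51% + 11.55% + 49% + 18% = 94.06%.

94.06%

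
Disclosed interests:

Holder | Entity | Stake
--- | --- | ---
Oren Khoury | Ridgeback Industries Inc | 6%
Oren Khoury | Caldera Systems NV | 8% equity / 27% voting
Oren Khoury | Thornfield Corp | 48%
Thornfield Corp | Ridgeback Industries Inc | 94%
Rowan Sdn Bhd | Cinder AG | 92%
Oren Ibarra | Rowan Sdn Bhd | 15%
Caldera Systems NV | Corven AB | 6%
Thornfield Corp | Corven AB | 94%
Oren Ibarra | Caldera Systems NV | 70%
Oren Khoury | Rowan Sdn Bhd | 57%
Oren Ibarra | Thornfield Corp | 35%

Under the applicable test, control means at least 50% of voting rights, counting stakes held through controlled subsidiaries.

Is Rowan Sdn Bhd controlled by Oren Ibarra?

Oren Ibarra holds 70% of Caldera, so Oren Ibarra controls Caldera.
In Rowan, Oren Ibarra's side holds only 15%, not ≥ 50%.
So Oren Ibarra does not control Rowan.

No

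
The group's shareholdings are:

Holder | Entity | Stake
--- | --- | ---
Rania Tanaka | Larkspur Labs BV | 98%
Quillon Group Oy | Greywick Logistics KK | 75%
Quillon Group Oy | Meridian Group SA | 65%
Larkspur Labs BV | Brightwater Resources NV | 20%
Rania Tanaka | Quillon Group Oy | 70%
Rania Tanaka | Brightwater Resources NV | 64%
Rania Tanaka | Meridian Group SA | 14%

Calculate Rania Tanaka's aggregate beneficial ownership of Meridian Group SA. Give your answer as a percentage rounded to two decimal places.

59.50%

Rania reaches Meridian along 2 paths.
Via Quillon: 70% × 65% = 45.5%.
Direct stake: 14% = 14%.
Total: 45.5% + 14% = 59.5%.
Rounded: 59.50%.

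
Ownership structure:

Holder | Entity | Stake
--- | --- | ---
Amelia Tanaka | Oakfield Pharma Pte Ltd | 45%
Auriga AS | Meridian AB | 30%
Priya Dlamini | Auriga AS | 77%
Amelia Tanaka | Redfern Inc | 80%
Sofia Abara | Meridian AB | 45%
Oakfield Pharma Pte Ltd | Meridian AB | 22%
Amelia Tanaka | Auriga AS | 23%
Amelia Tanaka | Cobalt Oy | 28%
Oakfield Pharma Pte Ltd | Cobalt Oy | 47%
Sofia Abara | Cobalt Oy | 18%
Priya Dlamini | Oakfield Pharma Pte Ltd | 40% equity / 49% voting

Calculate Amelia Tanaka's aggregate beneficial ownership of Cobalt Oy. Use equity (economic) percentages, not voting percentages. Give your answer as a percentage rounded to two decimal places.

49.15%

Amelia reaches Cobalt along 2 paths.
Via Oakfield: 45% × 47% = 21.15%.
Direct stake: 28% = 28%.
Total: 21.15% + 28% = 49.15%.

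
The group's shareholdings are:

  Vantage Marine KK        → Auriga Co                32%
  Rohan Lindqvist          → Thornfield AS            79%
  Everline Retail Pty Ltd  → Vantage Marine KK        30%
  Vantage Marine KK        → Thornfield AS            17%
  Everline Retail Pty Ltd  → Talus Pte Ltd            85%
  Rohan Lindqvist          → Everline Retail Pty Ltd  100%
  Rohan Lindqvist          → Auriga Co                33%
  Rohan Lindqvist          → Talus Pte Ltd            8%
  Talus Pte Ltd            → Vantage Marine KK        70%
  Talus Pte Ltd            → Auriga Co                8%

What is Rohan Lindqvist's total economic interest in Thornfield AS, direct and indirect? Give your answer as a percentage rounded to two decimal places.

Rohan reaches Thornfield along 4 paths.
Direct stake: 79% = 79%.
Via Talus → Vantage: 8% × 70% × 17% = 0.952%.
Via Everline → Talus → Vantage: 100% × 85% × 70% × 17% = 10.115%.
Via Everline → Vantage: 100% × 30% × 17% = 5.1%.
Total: 79% + 0.952% + 10.115% + 5.1% = 95.167%.
Rounded: 95.17%.

95.17%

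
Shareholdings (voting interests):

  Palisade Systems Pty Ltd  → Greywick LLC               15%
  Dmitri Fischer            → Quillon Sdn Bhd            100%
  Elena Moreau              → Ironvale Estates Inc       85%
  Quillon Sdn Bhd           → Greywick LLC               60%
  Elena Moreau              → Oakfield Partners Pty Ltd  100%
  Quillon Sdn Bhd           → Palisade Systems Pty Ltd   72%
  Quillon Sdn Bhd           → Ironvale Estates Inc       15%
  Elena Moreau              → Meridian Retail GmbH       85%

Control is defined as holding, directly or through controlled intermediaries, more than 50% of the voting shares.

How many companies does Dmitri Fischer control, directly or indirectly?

Dmitri holds 100% of Quillon, so Dmitri controls Quillon.
Quillon holds 72% of Palisade, so Dmitri controls Palisade.
Quillon and Palisade together hold 60% + 15% = 75% of Greywick, so Dmitri controls Greywick.
No other company's threshold is met.
Dmitri controls 3 companies.

3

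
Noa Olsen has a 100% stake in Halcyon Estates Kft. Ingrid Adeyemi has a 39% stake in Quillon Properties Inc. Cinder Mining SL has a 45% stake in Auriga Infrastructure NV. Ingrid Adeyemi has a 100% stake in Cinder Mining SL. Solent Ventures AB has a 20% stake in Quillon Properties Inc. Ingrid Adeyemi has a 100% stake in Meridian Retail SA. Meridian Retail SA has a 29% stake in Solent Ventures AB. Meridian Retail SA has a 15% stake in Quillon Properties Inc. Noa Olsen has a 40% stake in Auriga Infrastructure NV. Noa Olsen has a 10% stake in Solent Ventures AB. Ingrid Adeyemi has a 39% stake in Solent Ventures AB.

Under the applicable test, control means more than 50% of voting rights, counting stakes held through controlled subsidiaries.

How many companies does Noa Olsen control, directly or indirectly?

1

Noa holds 100% of Halcyon, so Noa controls Halcyon.
No other company's threshold is met.
Noa controls 1 company.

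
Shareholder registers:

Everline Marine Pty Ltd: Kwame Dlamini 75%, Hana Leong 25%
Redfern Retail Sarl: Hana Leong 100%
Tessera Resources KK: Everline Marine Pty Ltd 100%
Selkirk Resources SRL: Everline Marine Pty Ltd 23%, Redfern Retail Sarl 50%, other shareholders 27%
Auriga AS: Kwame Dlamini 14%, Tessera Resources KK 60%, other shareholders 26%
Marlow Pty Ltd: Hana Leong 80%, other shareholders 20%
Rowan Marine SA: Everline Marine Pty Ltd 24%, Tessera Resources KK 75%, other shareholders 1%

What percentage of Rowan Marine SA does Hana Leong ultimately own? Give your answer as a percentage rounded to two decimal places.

Hana reaches Rowan along 2 paths.
Via Everline: 25% × 24% = 6%.
Via Everline → Tessera: 25% × 100% × 75% = 18.75%.
Total: 6% + 18.75% = 24.75%.

24.75%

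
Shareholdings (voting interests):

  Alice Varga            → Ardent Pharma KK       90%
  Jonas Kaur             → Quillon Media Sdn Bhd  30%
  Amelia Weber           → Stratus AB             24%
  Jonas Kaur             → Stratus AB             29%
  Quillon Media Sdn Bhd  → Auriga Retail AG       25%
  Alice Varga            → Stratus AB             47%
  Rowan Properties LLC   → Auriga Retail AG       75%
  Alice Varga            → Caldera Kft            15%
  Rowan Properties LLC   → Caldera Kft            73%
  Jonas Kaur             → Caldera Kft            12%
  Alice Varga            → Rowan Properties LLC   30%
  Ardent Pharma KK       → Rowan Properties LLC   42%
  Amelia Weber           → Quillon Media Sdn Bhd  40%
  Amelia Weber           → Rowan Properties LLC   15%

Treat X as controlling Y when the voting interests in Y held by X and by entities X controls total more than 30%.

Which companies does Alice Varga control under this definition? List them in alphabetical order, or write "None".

Alice holds 90% of Ardent, so Alice controls Ardent.
Alice holds 47% of Stratus, so Alice controls Stratus.
Ardent and Alice together hold 42% + 30% = 72% of Rowan, so Alice controls Rowan.
Rowan holds 75% of Auriga, so Alice controls Auriga.
Rowan and Alice together hold 73% + 15% = 88% of Caldera, so Alice controls Caldera.
No other company's threshold is met.

Ardent Pharma KK, Auriga Retail AG, Caldera Kft, Rowan Properties LLC, Stratus AB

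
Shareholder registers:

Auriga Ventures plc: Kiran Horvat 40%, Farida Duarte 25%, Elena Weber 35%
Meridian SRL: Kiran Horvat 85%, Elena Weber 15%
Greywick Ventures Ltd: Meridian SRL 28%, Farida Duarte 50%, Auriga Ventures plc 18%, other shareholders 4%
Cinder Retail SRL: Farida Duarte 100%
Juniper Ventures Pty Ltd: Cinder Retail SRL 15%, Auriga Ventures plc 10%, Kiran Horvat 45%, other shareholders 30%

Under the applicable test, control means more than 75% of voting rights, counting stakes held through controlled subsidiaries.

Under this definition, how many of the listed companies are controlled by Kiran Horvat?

Kiran holds 85% of Meridian, so Kiran controls Meridian.
No other company's threshold is met.
Kiran controls 1 company.

1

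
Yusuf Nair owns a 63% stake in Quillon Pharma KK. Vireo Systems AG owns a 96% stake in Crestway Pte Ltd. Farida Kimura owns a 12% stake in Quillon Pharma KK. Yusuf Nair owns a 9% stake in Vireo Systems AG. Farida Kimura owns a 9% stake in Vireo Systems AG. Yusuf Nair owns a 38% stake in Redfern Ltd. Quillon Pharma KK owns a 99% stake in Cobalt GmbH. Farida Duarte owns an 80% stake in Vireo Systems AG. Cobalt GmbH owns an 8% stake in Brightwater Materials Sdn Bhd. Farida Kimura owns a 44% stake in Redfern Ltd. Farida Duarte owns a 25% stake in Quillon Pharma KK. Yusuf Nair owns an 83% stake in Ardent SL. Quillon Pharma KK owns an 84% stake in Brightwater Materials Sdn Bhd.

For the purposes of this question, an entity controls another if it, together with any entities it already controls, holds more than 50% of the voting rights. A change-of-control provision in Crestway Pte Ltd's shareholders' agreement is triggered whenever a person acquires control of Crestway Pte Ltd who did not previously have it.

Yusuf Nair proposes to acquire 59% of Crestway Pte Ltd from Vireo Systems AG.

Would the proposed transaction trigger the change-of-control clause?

Yes

The purchase adds only to Yusuf's holdings (Vireo's stake shrinks), so Yusuf is the only person who could newly come to control Crestway.
Yusuf holds 63% of Quillon, so Yusuf controls Quillon.
Quillon holds 99% of Cobalt, so Yusuf controls Cobalt.
Yusuf holds 83% of Ardent, so Yusuf controls Ardent.
Quillon and Cobalt together hold 84% + 8% = 92% of Brightwater, so Yusuf controls Brightwater.
Neither Yusuf nor any entity Yusuf controls holds any voting interest in Crestway.
So before the transaction, Yusuf does not control Crestway.
After the purchase, Yusuf holds 59% of Crestway directly, and Vireo's stake falls to 37%.
Yusuf holds 59% of Crestway, so Yusuf controls Crestway.
Yusuf did not control Crestway before and does after, so the clause is triggered.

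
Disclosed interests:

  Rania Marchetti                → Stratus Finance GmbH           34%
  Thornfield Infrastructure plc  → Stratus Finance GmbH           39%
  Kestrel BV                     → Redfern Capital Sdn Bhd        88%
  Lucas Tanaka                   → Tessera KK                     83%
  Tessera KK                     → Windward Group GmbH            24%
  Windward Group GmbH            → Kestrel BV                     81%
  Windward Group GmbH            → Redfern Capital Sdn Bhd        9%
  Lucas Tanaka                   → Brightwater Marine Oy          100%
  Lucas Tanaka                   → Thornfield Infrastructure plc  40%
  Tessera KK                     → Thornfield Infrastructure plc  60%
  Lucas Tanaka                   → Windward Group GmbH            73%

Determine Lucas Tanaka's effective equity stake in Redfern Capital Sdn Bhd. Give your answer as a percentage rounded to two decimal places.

Lucas reaches Redfern along 4 paths.
Via Tessera → Windward: 83% × 24% × 9% = 1.7928%.
Via Windward: 73% × 9% = 6.57%.
Via Tessera → Windward → Kestrel: 83% × 24% × 81% × 88% = 14.198976%.
Via Windward → Kestrel: 73% × 81% × 88% = 52.0344%.
Total: 1.7928% + 6.57% + 14.198976% + 52.0344% = 74.596176%.
Rounded: 74.60%.

74.60%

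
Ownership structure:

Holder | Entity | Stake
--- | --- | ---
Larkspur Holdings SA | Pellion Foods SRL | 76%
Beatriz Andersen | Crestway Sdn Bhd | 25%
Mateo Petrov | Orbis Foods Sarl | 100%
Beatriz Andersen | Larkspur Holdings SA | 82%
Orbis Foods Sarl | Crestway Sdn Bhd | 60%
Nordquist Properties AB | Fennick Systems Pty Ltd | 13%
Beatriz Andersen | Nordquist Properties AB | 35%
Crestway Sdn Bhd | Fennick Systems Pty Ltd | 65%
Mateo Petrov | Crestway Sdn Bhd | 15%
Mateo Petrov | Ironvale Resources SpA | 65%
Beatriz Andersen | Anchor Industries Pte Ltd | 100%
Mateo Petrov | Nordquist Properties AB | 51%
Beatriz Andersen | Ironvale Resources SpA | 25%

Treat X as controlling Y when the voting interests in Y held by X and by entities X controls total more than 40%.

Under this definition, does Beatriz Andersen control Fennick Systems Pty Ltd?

No

Beatriz holds 82% of Larkspur, so Beatriz controls Larkspur.
Larkspur holds 76% of Pellion, so Beatriz controls Pellion.
Beatriz holds 100% of Anchor, so Beatriz controls Anchor.
Neither Beatriz nor any entity Beatriz controls holds any voting interest in Fennick.
So Beatriz does not control Fennick.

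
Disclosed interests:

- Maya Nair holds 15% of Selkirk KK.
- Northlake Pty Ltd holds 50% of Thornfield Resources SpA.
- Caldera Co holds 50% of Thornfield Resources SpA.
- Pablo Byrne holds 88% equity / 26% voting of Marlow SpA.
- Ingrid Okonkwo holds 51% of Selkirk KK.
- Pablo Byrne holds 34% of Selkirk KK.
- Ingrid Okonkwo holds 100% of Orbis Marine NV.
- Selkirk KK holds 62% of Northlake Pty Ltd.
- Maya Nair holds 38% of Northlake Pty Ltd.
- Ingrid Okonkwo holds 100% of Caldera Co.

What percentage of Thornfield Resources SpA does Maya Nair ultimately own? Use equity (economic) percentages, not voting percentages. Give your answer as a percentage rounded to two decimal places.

Maya reaches Thornfield along 2 paths.
Via Northlake: 38% × 50% = 19%.
Via Selkirk → Northlake: 15% × 62% × 50% = 4.65%.
Total: 19% + 4.65% = 23.65%.

23.65%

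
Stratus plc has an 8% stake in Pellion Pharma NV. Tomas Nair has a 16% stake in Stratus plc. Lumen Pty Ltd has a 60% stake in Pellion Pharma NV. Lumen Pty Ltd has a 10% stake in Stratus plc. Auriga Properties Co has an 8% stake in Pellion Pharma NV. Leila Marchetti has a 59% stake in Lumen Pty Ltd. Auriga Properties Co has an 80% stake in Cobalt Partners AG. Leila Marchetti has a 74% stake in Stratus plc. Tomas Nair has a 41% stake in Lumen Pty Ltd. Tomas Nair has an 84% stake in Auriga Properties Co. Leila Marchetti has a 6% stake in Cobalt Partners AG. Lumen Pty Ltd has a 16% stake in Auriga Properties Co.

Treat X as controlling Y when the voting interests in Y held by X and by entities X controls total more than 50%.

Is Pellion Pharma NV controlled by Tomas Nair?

No

Tomas holds 84% of Auriga, so Tomas controls Auriga.
Auriga holds 80% of Cobalt, so Tomas controls Cobalt.
In Pellion, Tomas's side holds only 8%, not > 50%.
So Tomas does not control Pellion.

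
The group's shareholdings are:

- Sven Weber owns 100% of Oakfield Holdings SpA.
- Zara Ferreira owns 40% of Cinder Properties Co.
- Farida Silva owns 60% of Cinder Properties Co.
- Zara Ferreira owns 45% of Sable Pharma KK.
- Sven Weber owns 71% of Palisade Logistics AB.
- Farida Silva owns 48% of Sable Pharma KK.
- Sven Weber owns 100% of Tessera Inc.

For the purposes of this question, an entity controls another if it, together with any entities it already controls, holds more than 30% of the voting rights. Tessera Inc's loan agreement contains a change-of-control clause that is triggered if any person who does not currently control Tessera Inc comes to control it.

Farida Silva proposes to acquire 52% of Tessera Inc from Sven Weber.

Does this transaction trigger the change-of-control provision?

The purchase adds only to Farida's holdings (Sven's stake shrinks), so Farida is the only person who could newly come to control Tessera.
Farida holds 48% of Sable, so Farida controls Sable.
Farida holds 60% of Cinder, so Farida controls Cinder.
Neither Farida nor any entity Farida controls holds any voting interest in Tessera.
So before the transaction, Farida does not control Tessera.
After the purchase, Farida holds 52% of Tessera directly, and Sven's stake falls to 48%.
Farida holds 52% of Tessera, so Farida controls Tessera.
Farida did not control Tessera before and does after, so the clause is triggered.

Yes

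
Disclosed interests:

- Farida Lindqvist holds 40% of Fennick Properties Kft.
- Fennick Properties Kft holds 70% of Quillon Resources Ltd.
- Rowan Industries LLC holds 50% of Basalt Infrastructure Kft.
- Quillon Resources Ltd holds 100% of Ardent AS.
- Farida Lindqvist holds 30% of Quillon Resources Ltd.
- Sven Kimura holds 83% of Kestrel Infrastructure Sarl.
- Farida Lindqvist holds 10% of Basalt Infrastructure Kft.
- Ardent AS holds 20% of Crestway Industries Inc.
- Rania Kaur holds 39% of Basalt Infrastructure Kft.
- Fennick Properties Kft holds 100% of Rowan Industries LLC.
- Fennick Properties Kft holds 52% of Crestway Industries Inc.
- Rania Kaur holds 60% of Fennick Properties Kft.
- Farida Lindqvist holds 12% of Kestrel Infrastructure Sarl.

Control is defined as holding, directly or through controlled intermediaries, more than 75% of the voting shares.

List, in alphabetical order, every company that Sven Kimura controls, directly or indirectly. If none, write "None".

Sven holds 83% of Kestrel, so Sven controls Kestrel.
No other company's threshold is met.

Kestrel Infrastructure Sarl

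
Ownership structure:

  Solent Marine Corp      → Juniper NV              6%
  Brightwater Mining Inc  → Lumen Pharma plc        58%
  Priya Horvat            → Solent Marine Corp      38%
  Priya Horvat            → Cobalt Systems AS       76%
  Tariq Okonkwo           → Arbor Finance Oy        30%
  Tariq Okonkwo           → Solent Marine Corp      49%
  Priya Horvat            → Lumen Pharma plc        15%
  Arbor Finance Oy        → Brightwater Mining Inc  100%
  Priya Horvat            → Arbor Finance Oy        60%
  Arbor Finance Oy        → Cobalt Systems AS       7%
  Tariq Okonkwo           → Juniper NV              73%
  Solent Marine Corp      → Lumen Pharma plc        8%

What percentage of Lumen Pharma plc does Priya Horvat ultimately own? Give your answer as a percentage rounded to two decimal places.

Priya reaches Lumen along 3 paths.
Direct stake: 15% = 15%.
Via Arbor → Brightwater: 60% × 100% × 58% = 34.8%.
Via Solent: 38% × 8% = 3.04%.
Total: 15% + 34.8% + 3.04% = 52.84%.

52.84%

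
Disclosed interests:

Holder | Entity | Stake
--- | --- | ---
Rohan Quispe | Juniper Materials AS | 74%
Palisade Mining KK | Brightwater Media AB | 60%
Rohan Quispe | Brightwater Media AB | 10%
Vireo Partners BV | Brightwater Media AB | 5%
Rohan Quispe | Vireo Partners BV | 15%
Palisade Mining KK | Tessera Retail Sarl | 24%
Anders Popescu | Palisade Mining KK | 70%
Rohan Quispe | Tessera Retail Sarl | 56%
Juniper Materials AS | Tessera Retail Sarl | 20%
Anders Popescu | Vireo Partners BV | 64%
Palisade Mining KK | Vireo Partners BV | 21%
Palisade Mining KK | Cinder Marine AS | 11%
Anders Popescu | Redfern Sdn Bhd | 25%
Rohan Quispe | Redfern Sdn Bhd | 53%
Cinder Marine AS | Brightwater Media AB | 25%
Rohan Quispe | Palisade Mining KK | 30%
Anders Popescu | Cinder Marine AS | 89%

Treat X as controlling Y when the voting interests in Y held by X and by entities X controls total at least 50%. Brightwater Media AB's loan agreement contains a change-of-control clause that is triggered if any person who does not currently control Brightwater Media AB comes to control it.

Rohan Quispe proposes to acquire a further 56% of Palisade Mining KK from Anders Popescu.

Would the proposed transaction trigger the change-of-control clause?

The purchase adds only to Rohan's holdings (Anders's stake shrinks), so Rohan is the only person who could newly come to control Brightwater.
Rohan holds 74% of Juniper, so Rohan controls Juniper.
Rohan and Juniper together hold 56% + 20% = 76% of Tessera, so Rohan controls Tessera.
Rohan holds 53% of Redfern, so Rohan controls Redfern.
In Brightwater, Rohan's side holds only 10%, not ≥ 50%.
So before the transaction, Rohan does not control Brightwater.
After the purchase, Rohan's direct stake in Palisade rises to 30% + 56% = 86%, and Anders's stake falls to 14%.
Rohan holds 86% of Palisade, so Rohan controls Palisade.
Rohan and Palisade together hold 10% + 60% = 70% of Brightwater, so Rohan controls Brightwater.
Rohan did not control Brightwater before and does after, so the clause is triggered.

Yes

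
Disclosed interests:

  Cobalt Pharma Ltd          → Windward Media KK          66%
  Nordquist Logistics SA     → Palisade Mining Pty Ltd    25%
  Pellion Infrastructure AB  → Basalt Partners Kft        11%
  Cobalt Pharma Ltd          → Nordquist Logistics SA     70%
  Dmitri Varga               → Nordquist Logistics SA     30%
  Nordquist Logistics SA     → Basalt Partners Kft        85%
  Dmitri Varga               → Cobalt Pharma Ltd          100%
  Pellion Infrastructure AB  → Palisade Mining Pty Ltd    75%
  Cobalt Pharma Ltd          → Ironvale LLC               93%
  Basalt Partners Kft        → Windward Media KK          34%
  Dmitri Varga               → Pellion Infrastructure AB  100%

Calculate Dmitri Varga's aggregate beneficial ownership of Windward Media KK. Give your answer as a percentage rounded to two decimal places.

Dmitri reaches Windward along 4 paths.
Via Nordquist → Basalt: 30% × 85% × 34% = 8.67%.
Via Cobalt → Nordquist → Basalt: 100% × 70% × 85% × 34% = 20.23%.
Via Pellion → Basalt: 100% × 11% × 34% = 3.74%.
Via Cobalt: 100% × 66% = 66%.
Total: 8.67% + 20.23% + 3.74% + 66% = 98.64%.

98.64%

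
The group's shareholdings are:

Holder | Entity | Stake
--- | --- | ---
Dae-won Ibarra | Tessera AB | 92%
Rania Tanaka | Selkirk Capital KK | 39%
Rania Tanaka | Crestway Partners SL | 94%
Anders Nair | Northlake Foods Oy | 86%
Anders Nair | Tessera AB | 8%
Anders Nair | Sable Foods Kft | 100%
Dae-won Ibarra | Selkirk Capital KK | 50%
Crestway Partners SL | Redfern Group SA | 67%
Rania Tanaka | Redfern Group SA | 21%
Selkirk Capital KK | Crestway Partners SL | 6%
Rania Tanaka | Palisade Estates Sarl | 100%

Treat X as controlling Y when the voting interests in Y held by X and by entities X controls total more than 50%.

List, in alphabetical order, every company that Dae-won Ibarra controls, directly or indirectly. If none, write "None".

Tessera AB

Dae-won holds 92% of Tessera, so Dae-won controls Tessera.
No other company's threshold is met.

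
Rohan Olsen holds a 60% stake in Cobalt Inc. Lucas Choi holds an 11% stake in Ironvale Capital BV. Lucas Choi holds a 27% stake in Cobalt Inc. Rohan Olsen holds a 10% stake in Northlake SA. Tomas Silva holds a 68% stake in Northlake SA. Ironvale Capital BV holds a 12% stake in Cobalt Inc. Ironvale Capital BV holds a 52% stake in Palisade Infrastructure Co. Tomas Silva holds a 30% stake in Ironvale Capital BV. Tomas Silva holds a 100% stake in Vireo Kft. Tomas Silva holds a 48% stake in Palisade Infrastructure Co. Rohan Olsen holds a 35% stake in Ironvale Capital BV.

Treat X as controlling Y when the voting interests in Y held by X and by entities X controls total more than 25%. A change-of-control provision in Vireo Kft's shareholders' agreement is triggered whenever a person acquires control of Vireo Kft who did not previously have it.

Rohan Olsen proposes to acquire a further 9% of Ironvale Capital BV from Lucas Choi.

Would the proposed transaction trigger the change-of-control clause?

The purchase adds only to Rohan's holdings (Lucas's stake shrinks), so Rohan is the only person who could newly come to control Vireo.
Rohan holds 35% of Ironvale, so Rohan controls Ironvale.
Rohan and Ironvale together hold 60% + 12% = 72% of Cobalt, so Rohan controls Cobalt.
Ironvale holds 52% of Palisade, so Rohan controls Palisade.
Neither Rohan nor any entity Rohan controls holds any voting interest in Vireo.
So before the transaction, Rohan does not control Vireo.
After the purchase, Rohan's direct stake in Ironvale rises to 35% + 9% = 44%, and Lucas's stake falls to 2%.
Rohan holds 44% of Ironvale, so Rohan controls Ironvale.
After the transaction, neither Rohan nor any entity Rohan controls holds a voting interest in Vireo, so Rohan still does not control it.
No new person acquires control, so the clause is not triggered.

No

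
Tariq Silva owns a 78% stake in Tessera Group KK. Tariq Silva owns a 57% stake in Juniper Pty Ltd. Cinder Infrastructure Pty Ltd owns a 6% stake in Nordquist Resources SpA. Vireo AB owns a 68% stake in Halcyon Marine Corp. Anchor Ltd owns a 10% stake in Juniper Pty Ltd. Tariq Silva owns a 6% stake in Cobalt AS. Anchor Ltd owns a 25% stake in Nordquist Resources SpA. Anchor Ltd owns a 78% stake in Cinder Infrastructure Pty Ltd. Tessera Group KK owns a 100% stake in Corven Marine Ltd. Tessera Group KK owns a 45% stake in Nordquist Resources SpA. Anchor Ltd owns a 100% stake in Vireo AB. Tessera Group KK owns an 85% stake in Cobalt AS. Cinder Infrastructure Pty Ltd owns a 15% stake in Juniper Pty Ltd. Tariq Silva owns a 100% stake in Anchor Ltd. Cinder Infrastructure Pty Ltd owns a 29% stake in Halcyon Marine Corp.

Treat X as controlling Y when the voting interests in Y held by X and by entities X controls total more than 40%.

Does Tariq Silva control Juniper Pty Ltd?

Yes

Tariq holds 100% of Anchor, so Tariq controls Anchor.
Anchor holds 78% of Cinder, so Tariq controls Cinder.
Tariq and Cinder and Anchor together hold 57% + 15% + 10% = 82% of Juniper, so Tariq controls Juniper.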